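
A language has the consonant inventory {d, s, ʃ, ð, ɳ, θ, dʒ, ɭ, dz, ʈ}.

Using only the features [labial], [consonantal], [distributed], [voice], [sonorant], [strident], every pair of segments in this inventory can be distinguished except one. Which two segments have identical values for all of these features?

ɳ, ɭ

On the given features, /ɳ/ and /ɭ/ have an identical profile: [−labial], [+consonantal], [−distributed], [+voice], [+sonorant], [−strident]. No other two segments in the inventory coincide on all 6 features. (They do differ in [nasal] and [lateral], which are not among the given features.)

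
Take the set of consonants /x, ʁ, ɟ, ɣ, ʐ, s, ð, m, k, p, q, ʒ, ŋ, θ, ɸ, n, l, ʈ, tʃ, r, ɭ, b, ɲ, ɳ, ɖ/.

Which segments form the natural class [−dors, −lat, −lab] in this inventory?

Eliminate segments failing any feature: /x, ʁ, ɟ, ɣ, k, q, ŋ, ɲ/ are [+dorsal]; /m, p, ɸ, b/ are [+labial]; /l, ɭ/ are [+lateral]. The remaining /ʐ, s, ð, ʒ, θ, n, ʈ, tʃ, r, ɳ, ɖ/ satisfy [−dorsal], [−lateral], [−labial].

ʐ, s, ð, ʒ, θ, n, ʈ, tʃ, r, ɳ, ɖ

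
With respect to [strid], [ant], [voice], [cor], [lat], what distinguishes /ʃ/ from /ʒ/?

[voice]

/ʃ/ (voiceless postalveolar fricative) and /ʒ/ (voiced postalveolar fricative) agree on [+strident], [-anterior], [+coronal], [-lateral]. They differ on [voice] (/ʃ/ [-], /ʒ/ [+]).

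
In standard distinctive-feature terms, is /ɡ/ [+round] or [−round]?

As the voiced velar stop, /ɡ/ is [−round].

[−round]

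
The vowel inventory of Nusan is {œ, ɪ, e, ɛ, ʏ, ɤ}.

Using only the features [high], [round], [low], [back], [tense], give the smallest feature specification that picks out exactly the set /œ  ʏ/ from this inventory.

/œ, ʏ/ are exactly the [+round] segments in the inventory, so a single feature suffices.

[+round]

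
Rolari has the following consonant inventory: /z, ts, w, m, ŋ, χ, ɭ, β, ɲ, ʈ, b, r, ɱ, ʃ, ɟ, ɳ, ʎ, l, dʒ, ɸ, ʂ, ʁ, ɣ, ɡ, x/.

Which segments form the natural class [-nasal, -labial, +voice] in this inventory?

z, ɭ, r, ɟ, ʎ, l, dʒ, ʁ, ɣ, ɡ

Checking each segment against [-nasal], [-labial], [+voice]: /z/ (voiced alveolar fricative), /ɭ/ (retroflex lateral approximant), /r/ (alveolar trill), /ɟ/ (voiced palatal stop), /ʎ/ (palatal lateral approximant), /l/ (alveolar lateral approximant), among others, satisfy every feature; every other segment in the inventory fails at least one.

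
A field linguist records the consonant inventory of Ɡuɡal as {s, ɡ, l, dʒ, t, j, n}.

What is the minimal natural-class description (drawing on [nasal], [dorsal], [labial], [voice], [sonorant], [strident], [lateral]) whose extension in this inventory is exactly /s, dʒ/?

[+strident]

The target set is precisely the extension of [+strident] in this inventory.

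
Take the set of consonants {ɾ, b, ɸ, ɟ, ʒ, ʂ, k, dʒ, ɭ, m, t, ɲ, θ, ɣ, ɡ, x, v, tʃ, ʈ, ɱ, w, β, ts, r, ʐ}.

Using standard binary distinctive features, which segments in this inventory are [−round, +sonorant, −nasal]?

ɾ, ɭ, r

Checking each segment against [−round], [+sonorant], [−nasal]: /ɾ/ (alveolar tap), /ɭ/ (retroflex lateral approximant), /r/ (alveolar trill) satisfy every feature; every other segment in the inventory fails at least one.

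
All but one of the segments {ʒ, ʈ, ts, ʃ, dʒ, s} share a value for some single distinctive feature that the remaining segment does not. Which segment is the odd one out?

The remaining segments after removing /ʈ/ share [+strident]; /ʈ/ (voiceless retroflex stop) is [-strident]. For every other candidate removal, the leftover set fails to share any single feature value that the removed segment lacks.

ʈ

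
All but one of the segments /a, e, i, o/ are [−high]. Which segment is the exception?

i

/o, a, e/ are all [−high]; /i/ (high front unrounded tense vowel) is [+high].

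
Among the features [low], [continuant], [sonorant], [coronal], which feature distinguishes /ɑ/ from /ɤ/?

The two segments share [+continuant], [+sonorant], [−coronal]. The only feature from the list on which they differ: /ɑ/ is [+low] while /ɤ/ is [−low].

[low]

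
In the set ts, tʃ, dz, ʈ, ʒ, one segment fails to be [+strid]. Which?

ʈ

Every segment except /ʈ/ is [+strident]. /ʈ/ (voiceless retroflex stop) is [−strident], so it is the exception.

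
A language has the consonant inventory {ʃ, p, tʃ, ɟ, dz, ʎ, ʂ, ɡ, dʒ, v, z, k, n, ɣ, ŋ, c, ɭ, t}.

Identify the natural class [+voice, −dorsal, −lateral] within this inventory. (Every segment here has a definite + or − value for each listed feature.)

Eliminate segments failing any feature: /ʃ, p, tʃ, ʂ, k, c, t/ are [−voice]; /ɟ, ʎ, ɡ, ɣ, ŋ/ are [+dorsal]; /ɭ/ is [+lateral]. The remaining /dz, dʒ, v, z, n/ satisfy [+voice], [−dorsal], [−lateral].

dz, dʒ, v, z, n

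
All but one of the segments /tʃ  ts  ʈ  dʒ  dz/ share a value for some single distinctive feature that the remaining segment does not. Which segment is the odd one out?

/dʒ, ts, dz, tʃ/ are all [+delayed release], but /ʈ/ (voiceless retroflex stop) is [-delayed release]. No other single segment can be removed to leave a set sharing one feature value that the removed segment lacks, so /ʈ/ is the odd one out.

ʈ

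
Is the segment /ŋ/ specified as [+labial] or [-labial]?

[-labial]

As the velar nasal, /ŋ/ is [-labial].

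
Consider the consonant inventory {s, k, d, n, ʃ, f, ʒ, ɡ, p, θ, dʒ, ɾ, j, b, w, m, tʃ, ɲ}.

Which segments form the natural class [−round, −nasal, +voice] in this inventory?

d, ʒ, ɡ, dʒ, ɾ, j, b

Checking each segment against [−round], [−nasal], [+voice]: /d/ (voiced alveolar stop), /ʒ/ (voiced postalveolar fricative), /ɡ/ (voiced velar stop), /dʒ/ (voiced postalveolar affricate), /ɾ/ (alveolar tap), /j/ (palatal glide), among others, satisfy every feature; every other segment in the inventory fails at least one.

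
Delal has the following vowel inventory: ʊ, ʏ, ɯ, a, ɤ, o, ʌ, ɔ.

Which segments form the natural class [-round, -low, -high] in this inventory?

Eliminate segments failing any feature: /ʊ, ʏ, o, ɔ/ are [+round]; /ɯ/ is [+high]; /a/ is [+low]. The remaining /ɤ, ʌ/ satisfy [-round], [-low], [-high].

ɤ, ʌ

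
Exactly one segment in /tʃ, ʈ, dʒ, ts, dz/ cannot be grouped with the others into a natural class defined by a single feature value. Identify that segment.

[delayed release] (equivalently [strident]) groups all but one: /tʃ, ts, dz, dʒ/ share [+delayed release] while /ʈ/ (voiceless retroflex stop) alone is [-delayed release]. Removing any other segment would not leave a single-feature class that excludes it.

ʈ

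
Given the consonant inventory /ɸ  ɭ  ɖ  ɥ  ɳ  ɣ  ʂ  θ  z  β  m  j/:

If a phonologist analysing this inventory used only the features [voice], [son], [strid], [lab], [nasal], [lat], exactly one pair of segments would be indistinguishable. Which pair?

ɣ, ɖ

On the given features, /ɣ/ and /ɖ/ have an identical profile: [+voice], [−sonorant], [−strident], [−labial], [−nasal], [−lateral]. No other two segments in the inventory coincide on all 6 features. (They do differ in [continuant], [coronal] and [dorsal], which are not among the given features.)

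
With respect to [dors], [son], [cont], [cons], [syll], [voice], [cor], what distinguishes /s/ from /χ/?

[coronal], [dorsal]

/s/ (voiceless alveolar fricative) and /χ/ (voiceless uvular fricative) agree on [−sonorant], [+continuant], [+consonantal], [−syllabic], [−voice]. They differ on [coronal] (/s/ [+], /χ/ [−]), [dorsal] (/s/ [−], /χ/ [+]).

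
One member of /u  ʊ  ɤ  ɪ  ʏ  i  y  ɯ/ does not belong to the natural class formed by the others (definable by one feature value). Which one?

[high] groups all but one: /ʏ, i, u, y, ɪ, ʊ, ɯ/ share [+high] while /ɤ/ (mid back unrounded tense vowel) alone is [−high]. Removing any other segment would not leave a single-feature class that excludes it.

ɤ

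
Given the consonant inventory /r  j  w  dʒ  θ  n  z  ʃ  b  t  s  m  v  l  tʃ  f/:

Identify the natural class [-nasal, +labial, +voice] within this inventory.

Eliminate segments failing any feature: /r, j, dʒ, θ, z, ʃ, t, s, l, tʃ/ are [-labial]; /n, m/ are [+nasal]; /f/ is [-voice]. The remaining /w, b, v/ satisfy [-nasal], [+labial], [+voice].

w, b, v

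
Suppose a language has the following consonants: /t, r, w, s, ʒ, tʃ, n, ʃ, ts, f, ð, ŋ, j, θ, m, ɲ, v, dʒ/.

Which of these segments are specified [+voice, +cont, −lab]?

r, ʒ, ð, j

The [+voice] segments are /r, w, ʒ, n, ð, ŋ, j, m, ɲ, v, dʒ/.
Intersecting with [+continuant] gives /r, w, ʒ, ð, j, v/.
Intersecting with [−labial] leaves /r, ʒ, ð, j/.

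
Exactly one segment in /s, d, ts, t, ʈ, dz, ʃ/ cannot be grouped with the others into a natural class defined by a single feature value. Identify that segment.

ʃ

The remaining segments after removing /ʃ/ share [-distributed]; /ʃ/ (voiceless postalveolar fricative) is [+distributed]. For every other candidate removal, the leftover set fails to share any single feature value that the removed segment lacks.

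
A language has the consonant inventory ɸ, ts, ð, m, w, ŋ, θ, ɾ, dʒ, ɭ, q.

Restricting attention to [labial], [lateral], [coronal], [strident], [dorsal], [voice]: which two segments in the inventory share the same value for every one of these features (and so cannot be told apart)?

/ð/ (voiced dental fricative) and /ɾ/ (alveolar tap) are both [−labial], [−lateral], [+coronal], [−strident], [−dorsal], [+voice], so none of the listed features separates them. (They do differ in [sonorant], which is not among the given features.) Every other pair in the inventory differs on at least one listed feature.

ð, ɾ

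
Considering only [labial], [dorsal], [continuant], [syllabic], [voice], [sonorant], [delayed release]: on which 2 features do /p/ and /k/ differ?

/p/ (voiceless bilabial stop) and /k/ (voiceless velar stop) agree on [−continuant], [−syllabic], [−voice], [−sonorant], [−delayed release]. They differ on [labial] (/p/ [+], /k/ [−]), [dorsal] (/p/ [−], /k/ [+]).

[labial], [dorsal]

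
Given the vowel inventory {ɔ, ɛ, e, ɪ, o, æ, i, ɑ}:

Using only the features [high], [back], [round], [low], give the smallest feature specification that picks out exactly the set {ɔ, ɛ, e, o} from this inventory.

Every target segment is [-high], [-low]; each remaining inventory member fails at least one of these. Each conjunct is needed — [-low] alone would also admit /ɪ, i/; [-high] alone would also admit /æ, ɑ/ — and no other single listed feature has exactly this extension, so two is the minimum.

[-high, -low]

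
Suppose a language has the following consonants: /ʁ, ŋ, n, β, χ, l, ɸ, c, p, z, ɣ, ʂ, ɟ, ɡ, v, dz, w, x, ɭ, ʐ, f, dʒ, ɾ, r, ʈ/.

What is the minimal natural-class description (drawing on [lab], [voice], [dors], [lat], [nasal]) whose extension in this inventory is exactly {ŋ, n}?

[+nasal]

/ŋ, n/ are exactly the [+nasal] segments in the inventory, so a single feature suffices.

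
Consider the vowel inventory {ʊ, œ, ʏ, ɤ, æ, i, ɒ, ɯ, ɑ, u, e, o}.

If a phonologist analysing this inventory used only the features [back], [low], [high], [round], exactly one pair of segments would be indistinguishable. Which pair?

On the given features, /u/ and /ʊ/ have an identical profile: [+back], [−low], [+high], [+round]. No other two segments in the inventory coincide on all 4 features. (They do differ in [tense], which is not among the given features.)

u, ʊ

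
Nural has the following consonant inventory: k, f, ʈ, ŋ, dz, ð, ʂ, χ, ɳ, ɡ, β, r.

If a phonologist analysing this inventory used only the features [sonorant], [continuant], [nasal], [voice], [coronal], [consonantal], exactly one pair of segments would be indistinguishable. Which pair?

χ, f

/χ/ (voiceless uvular fricative) and /f/ (voiceless labiodental fricative) are both [−sonorant], [+continuant], [−nasal], [−voice], [−coronal], [+consonantal], so none of the listed features separates them. (They do differ in [labial] and [dorsal], which are not among the given features.) Every other pair in the inventory differs on at least one listed feature.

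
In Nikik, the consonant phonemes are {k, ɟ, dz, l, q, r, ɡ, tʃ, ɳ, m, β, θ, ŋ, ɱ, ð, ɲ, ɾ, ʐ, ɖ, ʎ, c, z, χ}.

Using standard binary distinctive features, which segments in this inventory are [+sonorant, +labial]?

m, ɱ

First, the [+sonorant] segments are /l, r, ɳ, m, ŋ, ɱ, ɲ, ɾ, ʎ/.
Among these, [+labial] leaves /m, ɱ/.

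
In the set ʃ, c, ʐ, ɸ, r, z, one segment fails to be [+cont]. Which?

/c/ is the voiceless palatal stop, which is [−continuant]; the rest — /ʐ, r, ʃ, z, ɸ/ — are [+continuant].

c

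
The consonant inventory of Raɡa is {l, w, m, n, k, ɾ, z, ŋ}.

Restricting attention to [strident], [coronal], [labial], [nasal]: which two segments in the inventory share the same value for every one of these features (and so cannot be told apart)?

l, ɾ

On the given features, /l/ and /ɾ/ have an identical profile: [−strident], [+coronal], [−labial], [−nasal]. No other two segments in the inventory coincide on all 4 features. (They do differ in [lateral], which is not among the given features.)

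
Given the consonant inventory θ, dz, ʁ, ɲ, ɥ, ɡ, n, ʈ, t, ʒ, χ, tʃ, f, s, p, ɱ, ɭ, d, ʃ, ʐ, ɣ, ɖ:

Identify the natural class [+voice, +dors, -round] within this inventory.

ʁ, ɲ, ɡ, ɣ

First, the [+voice] segments are /dz, ʁ, ɲ, ɥ, ɡ, n, ʒ, ɱ, ɭ, d, ʐ, ɣ, ɖ/.
Then [+dorsal] gives /ʁ, ɲ, ɥ, ɡ, ɣ/.
Then [-round] leaves /ʁ, ɲ, ɡ, ɣ/.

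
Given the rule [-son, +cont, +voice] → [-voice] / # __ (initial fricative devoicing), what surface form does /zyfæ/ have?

The only segment in the rule's environment that also matches [-son, +cont, +voice] is /z/. Applying [-voice] turns the voiced alveolar fricative into /s/ (voiceless alveolar fricative), giving [syfæ].

[syfæ]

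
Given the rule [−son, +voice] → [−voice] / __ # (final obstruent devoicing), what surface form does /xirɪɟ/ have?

Only the final segment /ɟ/ is both word-final and matches the structural description. It is a voiced palatal stop, so [−son, +voice] holds; changing it to [−voice] with all other features held fixed yields /c/ (voiceless palatal stop). No other segment meets both the structural description and the environment, so the output is [xirɪc].

[xirɪc]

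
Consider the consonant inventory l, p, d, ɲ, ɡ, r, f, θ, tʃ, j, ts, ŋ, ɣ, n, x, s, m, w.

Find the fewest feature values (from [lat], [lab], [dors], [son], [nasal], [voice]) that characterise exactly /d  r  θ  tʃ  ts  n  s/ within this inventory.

[−lat, −lab, −dors]

Every target segment is [−lateral], [−labial], [−dorsal]; each remaining inventory member fails at least one of these. Each conjunct is needed — [−labial, −dorsal] alone would also admit /l/; [−lateral, −dorsal] alone would also admit /p, f, m/; [−lateral, −labial] alone would also admit /ɲ, ɡ, j, ŋ, …/ — and no other combination of two listed features has exactly this extension, so three is the minimum.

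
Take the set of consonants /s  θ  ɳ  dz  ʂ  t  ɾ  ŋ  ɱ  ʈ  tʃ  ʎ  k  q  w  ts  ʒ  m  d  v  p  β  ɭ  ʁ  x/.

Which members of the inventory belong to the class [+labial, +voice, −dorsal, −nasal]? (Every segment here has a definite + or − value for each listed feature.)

v, β

Eliminate segments failing any feature: /s, θ, ɳ, dz, ʂ, t, ɾ, ŋ, ʈ, tʃ, ʎ, k, q, ts, ʒ, d, ɭ, ʁ, x/ are [−labial]; /ɱ, m/ are [+nasal]; /w/ is [+dorsal]; /p/ is [−voice]. The remaining /v, β/ satisfy [+labial], [+voice], [−dorsal], [−nasal].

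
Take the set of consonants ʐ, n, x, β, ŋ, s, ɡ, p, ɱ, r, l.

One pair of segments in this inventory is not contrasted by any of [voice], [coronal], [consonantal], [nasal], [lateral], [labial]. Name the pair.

ʐ, r

/ʐ/ (voiced retroflex fricative) and /r/ (alveolar trill) are both [+voice], [+coronal], [+consonantal], [−nasal], [−lateral], [−labial], so none of the listed features separates them. (They do differ in [sonorant], [strident] and [anterior], which are not among the given features.) Every other pair in the inventory differs on at least one listed feature.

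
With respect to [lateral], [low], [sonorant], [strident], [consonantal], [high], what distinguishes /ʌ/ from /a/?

/ʌ/ is the mid back unrounded lax vowel and /a/ is the low unrounded vowel. Both are [−lateral], [+sonorant], [−strident], [−consonantal], [−high]. /ʌ/ is [−low] while /a/ is [+low], so the distinguishing feature is [low].

[low]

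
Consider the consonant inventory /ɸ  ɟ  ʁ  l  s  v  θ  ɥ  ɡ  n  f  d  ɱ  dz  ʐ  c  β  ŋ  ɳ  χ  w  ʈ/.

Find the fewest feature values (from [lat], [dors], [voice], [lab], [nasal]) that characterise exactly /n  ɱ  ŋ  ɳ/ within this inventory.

/n, ɱ, ŋ, ɳ/ are exactly the [+nasal] segments in the inventory, so a single feature suffices.

[+nasal]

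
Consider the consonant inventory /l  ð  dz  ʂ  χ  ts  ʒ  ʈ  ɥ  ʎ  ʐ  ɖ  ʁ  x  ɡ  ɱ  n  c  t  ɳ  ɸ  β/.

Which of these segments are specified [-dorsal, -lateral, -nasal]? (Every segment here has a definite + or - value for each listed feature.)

ð, dz, ʂ, ts, ʒ, ʈ, ʐ, ɖ, t, ɸ, β

Eliminate segments failing any feature: /l/ is [+lateral]; /χ, ɥ, ʎ, ʁ, x, ɡ, c/ are [+dorsal]; /ɱ, n, ɳ/ are [+nasal]. The remaining /ð, dz, ʂ, ts, ʒ, ʈ, ʐ, ɖ, t, ɸ, β/ satisfy [-dorsal], [-lateral], [-nasal].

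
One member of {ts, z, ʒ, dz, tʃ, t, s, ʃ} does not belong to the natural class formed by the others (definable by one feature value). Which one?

t

[strident] groups all but one: /s, tʃ, ʒ, z, dz, ts, ʃ/ share [+strident] while /t/ (voiceless alveolar stop) alone is [−strident]. Removing any other segment would not leave a single-feature class that excludes it.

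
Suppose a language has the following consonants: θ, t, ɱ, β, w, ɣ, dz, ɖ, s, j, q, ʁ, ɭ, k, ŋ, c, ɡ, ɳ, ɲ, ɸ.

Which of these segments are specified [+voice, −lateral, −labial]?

ɣ, dz, ɖ, j, ʁ, ŋ, ɡ, ɳ, ɲ

Eliminate segments failing any feature: /θ, t, s, q, k, c, ɸ/ are [−voice]; /ɱ, β, w/ are [+labial]; /ɭ/ is [+lateral]. The remaining /ɣ, dz, ɖ, j, ʁ, ŋ, ɡ, ɳ, ɲ/ satisfy [+voice], [−lateral], [−labial].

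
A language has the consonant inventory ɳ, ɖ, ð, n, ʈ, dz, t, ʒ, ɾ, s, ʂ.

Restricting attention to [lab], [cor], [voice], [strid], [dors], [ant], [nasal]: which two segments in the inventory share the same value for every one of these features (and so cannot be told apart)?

ɾ, ð

On the given features, /ɾ/ and /ð/ have an identical profile: [−labial], [+coronal], [+voice], [−strident], [−dorsal], [+anterior], [−nasal]. No other two segments in the inventory coincide on all 7 features. (They do differ in [sonorant], which is not among the given features.)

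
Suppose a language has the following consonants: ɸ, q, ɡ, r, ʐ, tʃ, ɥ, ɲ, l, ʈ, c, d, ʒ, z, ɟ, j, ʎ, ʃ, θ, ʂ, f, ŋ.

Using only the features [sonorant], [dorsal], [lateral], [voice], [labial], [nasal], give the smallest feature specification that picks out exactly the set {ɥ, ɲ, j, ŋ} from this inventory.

/ɥ, ɲ, j, ŋ/ are all [+sonorant], [−lateral], [+dorsal], and no other segment in the inventory matches all three values. Dropping any one of them over-generates: [−lateral, +dorsal] alone would also admit /q, ɡ, c, ɟ/; [+sonorant, +dorsal] alone would also admit /ʎ/; [+sonorant, −lateral] alone would also admit /r/. No other combination of two listed features picks out exactly this set either, so fewer than three features will not do.

[+sonorant, −lateral, +dorsal]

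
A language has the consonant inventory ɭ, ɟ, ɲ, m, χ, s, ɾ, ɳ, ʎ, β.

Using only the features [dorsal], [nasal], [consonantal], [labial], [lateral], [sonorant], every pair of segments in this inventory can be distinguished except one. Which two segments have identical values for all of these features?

/ɟ/ (voiced palatal stop) and /χ/ (voiceless uvular fricative) are both [+dorsal], [−nasal], [+consonantal], [−labial], [−lateral], [−sonorant], so none of the listed features separates them. (They do differ in [voice], [continuant], [high] and [back], which are not among the given features.) Every other pair in the inventory differs on at least one listed feature.

ɟ, χ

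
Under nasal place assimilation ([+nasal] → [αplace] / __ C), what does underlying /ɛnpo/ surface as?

The only nasal preceding a consonant is /n/ before /p/. /p/ is [+labial], so /n/ → /m/, giving [ɛmpo].

[ɛmpo]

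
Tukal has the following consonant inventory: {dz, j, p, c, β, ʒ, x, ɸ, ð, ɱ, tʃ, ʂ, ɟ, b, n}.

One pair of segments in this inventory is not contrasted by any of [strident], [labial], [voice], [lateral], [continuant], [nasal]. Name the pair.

j, ð

On the given features, /j/ and /ð/ have an identical profile: [-strident], [-labial], [+voice], [-lateral], [+continuant], [-nasal]. No other two segments in the inventory coincide on all 6 features. (They do differ in [sonorant] and [dorsal], which are not among the given features.)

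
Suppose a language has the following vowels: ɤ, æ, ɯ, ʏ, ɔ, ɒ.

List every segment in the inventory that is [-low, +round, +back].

Among the inventory, the [-low] segments are /ɤ, ɯ, ʏ, ɔ/.
Among these, [+round] gives /ʏ, ɔ/.
Intersecting with [+back] leaves /ɔ/.

ɔ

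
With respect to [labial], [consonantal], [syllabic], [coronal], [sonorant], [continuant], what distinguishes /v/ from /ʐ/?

/v/ (voiced labiodental fricative) and /ʐ/ (voiced retroflex fricative) agree on [+consonantal], [−syllabic], [−sonorant], [+continuant]. They differ on [labial] (/v/ [+], /ʐ/ [−]), [coronal] (/v/ [−], /ʐ/ [+]).

[labial], [coronal]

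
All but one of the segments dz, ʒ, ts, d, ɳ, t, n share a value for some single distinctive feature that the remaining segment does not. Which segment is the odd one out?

ʒ

The remaining segments after removing /ʒ/ share [-distributed]; /ʒ/ (voiced postalveolar fricative) is [+distributed]. For every other candidate removal, the leftover set fails to share any single feature value that the removed segment lacks.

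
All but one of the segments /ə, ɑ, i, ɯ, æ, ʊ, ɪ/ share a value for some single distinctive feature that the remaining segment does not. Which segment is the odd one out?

ʊ

[round] groups all but one: /ə, ɑ, æ, ɯ, i, ɪ/ share [−round] while /ʊ/ (high back rounded lax vowel) alone is [+round]. Removing any other segment would not leave a single-feature class that excludes it.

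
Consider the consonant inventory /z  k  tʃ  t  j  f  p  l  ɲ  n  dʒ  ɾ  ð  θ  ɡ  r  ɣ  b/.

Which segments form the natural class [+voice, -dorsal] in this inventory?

Among the inventory, the [+voice] segments are /z, j, l, ɲ, n, dʒ, ɾ, ð, ɡ, r, ɣ, b/.
Among these, [-dorsal] leaves /z, l, n, dʒ, ɾ, ð, r, b/.

z, l, n, dʒ, ɾ, ð, r, b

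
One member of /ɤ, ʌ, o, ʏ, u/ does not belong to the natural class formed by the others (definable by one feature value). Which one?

ʏ

The remaining segments after removing /ʏ/ share [+back]; /ʏ/ (high front rounded lax vowel) is [−back]. For every other candidate removal, the leftover set fails to share any single feature value that the removed segment lacks.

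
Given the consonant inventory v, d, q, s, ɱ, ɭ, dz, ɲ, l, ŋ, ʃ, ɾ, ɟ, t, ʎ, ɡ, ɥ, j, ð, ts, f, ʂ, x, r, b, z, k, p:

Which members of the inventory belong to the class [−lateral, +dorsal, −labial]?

q, ɲ, ŋ, ɟ, ɡ, j, x, k

Checking each segment against [−lateral], [+dorsal], [−labial]: /q/ (voiceless uvular stop), /ɲ/ (palatal nasal), /ŋ/ (velar nasal), /ɟ/ (voiced palatal stop), /ɡ/ (voiced velar stop), /j/ (palatal glide), among others, satisfy every feature; every other segment in the inventory fails at least one.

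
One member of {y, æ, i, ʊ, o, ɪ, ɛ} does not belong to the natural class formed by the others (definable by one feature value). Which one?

The remaining segments after removing /æ/ share [-low]; /æ/ (low front unrounded vowel) is [+low]. For every other candidate removal, the leftover set fails to share any single feature value that the removed segment lacks.

æ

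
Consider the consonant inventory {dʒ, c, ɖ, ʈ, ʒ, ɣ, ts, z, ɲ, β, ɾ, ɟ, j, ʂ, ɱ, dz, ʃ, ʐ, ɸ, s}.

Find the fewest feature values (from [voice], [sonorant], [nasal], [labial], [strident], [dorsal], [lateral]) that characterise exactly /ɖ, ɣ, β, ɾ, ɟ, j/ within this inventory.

Every target segment is [+voice], [−nasal], [−strident]; each remaining inventory member fails at least one of these. Each conjunct is needed — [−nasal, −strident] alone would also admit /c, ʈ, ɸ/; [+voice, −strident] alone would also admit /ɲ, ɱ/; [+voice, −nasal] alone would also admit /dʒ, ʒ, z, dz, …/ — and no other combination of two listed features has exactly this extension, so three is the minimum.

[+voice, −nasal, −strident]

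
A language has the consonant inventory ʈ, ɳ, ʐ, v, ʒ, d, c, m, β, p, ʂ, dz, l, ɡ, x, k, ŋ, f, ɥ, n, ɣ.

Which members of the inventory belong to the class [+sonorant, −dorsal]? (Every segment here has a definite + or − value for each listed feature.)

First, the [+sonorant] segments are /ɳ, m, l, ŋ, ɥ, n/.
Of those, [−dorsal] leaves /ɳ, m, l, n/.

ɳ, m, l, n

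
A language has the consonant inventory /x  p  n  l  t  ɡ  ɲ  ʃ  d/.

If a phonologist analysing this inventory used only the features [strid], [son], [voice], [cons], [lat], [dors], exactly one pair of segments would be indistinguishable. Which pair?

On the given features, /p/ and /t/ have an identical profile: [−strident], [−sonorant], [−voice], [+consonantal], [−lateral], [−dorsal]. No other two segments in the inventory coincide on all 6 features. (They do differ in [labial] and [coronal], which are not among the given features.)

p, t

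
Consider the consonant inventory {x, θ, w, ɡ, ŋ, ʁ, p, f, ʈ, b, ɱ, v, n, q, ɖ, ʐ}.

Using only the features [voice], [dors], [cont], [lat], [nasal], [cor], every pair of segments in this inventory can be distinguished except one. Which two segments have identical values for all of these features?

Both /w/ and /ʁ/ are [+voice], [+dorsal], [+continuant], [−lateral], [−nasal], [−coronal]. Since the list omits [labial], [round] and [high] — which do distinguish the labial-velar glide from the voiced uvular fricative — this pair collapses; all other pairs remain distinct.

w, ʁ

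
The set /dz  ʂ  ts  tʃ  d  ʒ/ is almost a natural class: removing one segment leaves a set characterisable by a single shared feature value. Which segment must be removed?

d

The remaining segments after removing /d/ share [+strident]; /d/ (voiced alveolar stop) is [−strident]. For every other candidate removal, the leftover set fails to share any single feature value that the removed segment lacks.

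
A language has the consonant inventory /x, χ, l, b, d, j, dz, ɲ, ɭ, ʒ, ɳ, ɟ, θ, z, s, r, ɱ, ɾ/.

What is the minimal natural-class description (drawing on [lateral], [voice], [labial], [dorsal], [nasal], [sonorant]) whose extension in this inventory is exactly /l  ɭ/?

The target set is precisely the extension of [+lateral] in this inventory.

[+lateral]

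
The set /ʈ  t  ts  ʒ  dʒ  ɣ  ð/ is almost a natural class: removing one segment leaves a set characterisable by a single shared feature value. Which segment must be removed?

/ts, ʈ, dʒ, t, ʒ, ð/ are all [+coronal], but /ɣ/ (voiced velar fricative) is [-coronal]. No other single segment can be removed to leave a set sharing one feature value that the removed segment lacks, so /ɣ/ is the odd one out.

ɣ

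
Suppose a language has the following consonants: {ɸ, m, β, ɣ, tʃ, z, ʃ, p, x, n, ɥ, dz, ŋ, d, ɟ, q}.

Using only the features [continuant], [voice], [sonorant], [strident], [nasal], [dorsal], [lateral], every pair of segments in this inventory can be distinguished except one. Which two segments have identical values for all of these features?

Both /m/ and /n/ are [−continuant], [+voice], [+sonorant], [−strident], [+nasal], [−dorsal], [−lateral]. Since the list omits [labial] and [coronal] — which do distinguish the bilabial nasal from the alveolar nasal — this pair collapses; all other pairs remain distinct.

m, n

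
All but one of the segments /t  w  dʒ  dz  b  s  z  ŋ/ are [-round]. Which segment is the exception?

Every segment except /w/ is [-round]. /w/ (labial-velar glide) is [+round], so it is the exception.

w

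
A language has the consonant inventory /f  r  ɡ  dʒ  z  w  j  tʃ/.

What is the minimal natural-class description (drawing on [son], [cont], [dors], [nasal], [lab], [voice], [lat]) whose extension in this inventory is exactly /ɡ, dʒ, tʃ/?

[−cont]

/ɡ, dʒ, tʃ/ are exactly the [−continuant] segments in the inventory, so a single feature suffices.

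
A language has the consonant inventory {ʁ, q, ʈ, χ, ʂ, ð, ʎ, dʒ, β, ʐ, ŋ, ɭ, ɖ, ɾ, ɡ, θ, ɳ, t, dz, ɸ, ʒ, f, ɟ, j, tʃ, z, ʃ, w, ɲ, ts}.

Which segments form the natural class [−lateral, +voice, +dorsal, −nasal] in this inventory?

ʁ, ɡ, ɟ, j, w

Eliminate segments failing any feature: /q, ʈ, χ, ʂ, θ, t, ɸ, f, tʃ, ʃ, ts/ are [−voice]; /ð, dʒ, β, ʐ, ɖ, ɾ, ɳ, dz, ʒ, z/ are [−dorsal]; /ʎ, ɭ/ are [+lateral]; /ŋ, ɲ/ are [+nasal]. The remaining /ʁ, ɡ, ɟ, j, w/ satisfy [−lateral], [+voice], [+dorsal], [−nasal].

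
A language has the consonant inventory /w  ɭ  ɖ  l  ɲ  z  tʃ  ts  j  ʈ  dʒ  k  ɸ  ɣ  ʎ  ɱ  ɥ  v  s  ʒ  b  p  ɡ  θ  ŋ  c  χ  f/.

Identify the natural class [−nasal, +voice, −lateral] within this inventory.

Eliminate segments failing any feature: /ɭ, l, ʎ/ are [+lateral]; /ɲ, ɱ, ŋ/ are [+nasal]; /tʃ, ts, ʈ, k, ɸ, s, p, θ, c, χ, f/ are [−voice]. The remaining /w, ɖ, z, j, dʒ, ɣ, ɥ, v, ʒ, b, ɡ/ satisfy [−nasal], [+voice], [−lateral].

w, ɖ, z, j, dʒ, ɣ, ɥ, v, ʒ, b, ɡ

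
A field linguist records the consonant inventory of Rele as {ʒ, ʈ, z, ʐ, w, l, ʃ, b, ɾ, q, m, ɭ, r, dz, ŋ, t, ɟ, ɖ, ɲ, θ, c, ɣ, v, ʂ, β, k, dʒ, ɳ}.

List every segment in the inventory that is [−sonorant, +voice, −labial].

ʒ, z, ʐ, dz, ɟ, ɖ, ɣ, dʒ

Among the inventory, the [−sonorant] segments are /ʒ, ʈ, z, ʐ, ʃ, b, q, dz, t, ɟ, ɖ, θ, c, ɣ, v, ʂ, β, k, dʒ/.
Among these, [+voice] gives /ʒ, z, ʐ, b, dz, ɟ, ɖ, ɣ, v, β, dʒ/.
Within that set, [−labial] leaves /ʒ, z, ʐ, dz, ɟ, ɖ, ɣ, dʒ/.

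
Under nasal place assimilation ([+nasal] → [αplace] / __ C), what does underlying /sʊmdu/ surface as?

In /sʊmdu/, the nasal /m/ precedes /d/, which is [+coronal]. The nasal assimilates in place, becoming the [+coronal] nasal /n/. The surface form is [sʊndu].

[sʊndu]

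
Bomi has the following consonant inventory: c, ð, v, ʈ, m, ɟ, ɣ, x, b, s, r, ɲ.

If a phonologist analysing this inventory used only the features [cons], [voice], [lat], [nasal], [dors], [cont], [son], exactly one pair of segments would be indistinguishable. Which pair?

v, ð

/v/ (voiced labiodental fricative) and /ð/ (voiced dental fricative) are both [+consonantal], [+voice], [−lateral], [−nasal], [−dorsal], [+continuant], [−sonorant], so none of the listed features separates them. (They do differ in [labial] and [coronal], which are not among the given features.) Every other pair in the inventory differs on at least one listed feature.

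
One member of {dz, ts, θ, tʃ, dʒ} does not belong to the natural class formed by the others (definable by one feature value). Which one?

/tʃ, dz, dʒ, ts/ are all [+strident], but /θ/ (voiceless dental fricative) is [−strident]. No other single segment can be removed to leave a set sharing one feature value that the removed segment lacks, so /θ/ is the odd one out.

θ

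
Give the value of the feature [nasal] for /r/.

/r/ is the alveolar trill, hence [-nasal].

[-nasal]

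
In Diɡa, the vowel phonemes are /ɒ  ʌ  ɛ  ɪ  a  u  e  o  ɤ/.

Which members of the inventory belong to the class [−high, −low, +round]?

Eliminate segments failing any feature: /ɒ, a/ are [+low]; /ʌ, ɛ, e, ɤ/ are [−round]; /ɪ, u/ are [+high]. The remaining /o/ satisfy [−high], [−low], [+round].

o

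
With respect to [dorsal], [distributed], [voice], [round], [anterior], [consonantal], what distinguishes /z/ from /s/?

/z/ (voiced alveolar fricative) and /s/ (voiceless alveolar fricative) agree on [−dorsal], [−distributed], [−round], [+anterior], [+consonantal]. They differ on [voice] (/z/ [+], /s/ [−]).

[voice]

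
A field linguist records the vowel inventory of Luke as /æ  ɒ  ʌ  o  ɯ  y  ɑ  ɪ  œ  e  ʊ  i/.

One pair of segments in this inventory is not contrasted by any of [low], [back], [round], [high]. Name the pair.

ɪ, i

Both /ɪ/ and /i/ are [-low], [-back], [-round], [+high]. Since the list omits [tense] — which does distinguish the high front unrounded lax vowel from the high front unrounded tense vowel — this pair collapses; all other pairs remain distinct.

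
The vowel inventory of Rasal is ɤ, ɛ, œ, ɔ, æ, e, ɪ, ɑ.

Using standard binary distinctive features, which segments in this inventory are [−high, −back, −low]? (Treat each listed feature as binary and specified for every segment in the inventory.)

ɛ, œ, e

Checking each segment against [−high], [−back], [−low]: /ɛ/ (mid front unrounded lax vowel), /œ/ (mid front rounded lax vowel), /e/ (mid front unrounded tense vowel) satisfy every feature; every other segment in the inventory fails at least one.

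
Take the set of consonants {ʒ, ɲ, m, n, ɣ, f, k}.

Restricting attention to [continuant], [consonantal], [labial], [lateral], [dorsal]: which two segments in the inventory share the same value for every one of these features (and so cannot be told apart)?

ɲ, k

Both /ɲ/ and /k/ are [-continuant], [+consonantal], [-labial], [-lateral], [+dorsal]. Since the list omits [sonorant], [voice], [nasal] and [back] — which do distinguish the palatal nasal from the voiceless velar stop — this pair collapses; all other pairs remain distinct.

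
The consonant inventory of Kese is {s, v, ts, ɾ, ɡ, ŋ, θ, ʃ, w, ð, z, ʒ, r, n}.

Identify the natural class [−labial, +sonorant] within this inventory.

Checking each segment against [−labial], [+sonorant]: /ɾ/ (alveolar tap), /ŋ/ (velar nasal), /r/ (alveolar trill), /n/ (alveolar nasal) satisfy every feature; every other segment in the inventory fails at least one.

ɾ, ŋ, r, n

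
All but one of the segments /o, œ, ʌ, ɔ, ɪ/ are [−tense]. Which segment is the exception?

Every segment except /o/ is [−tense]. /o/ (mid back rounded tense vowel) is [+tense], so it is the exception.

o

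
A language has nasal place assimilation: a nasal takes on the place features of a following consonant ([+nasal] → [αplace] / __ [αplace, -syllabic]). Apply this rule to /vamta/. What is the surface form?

[vanta]

In /vamta/, the nasal /m/ precedes /t/, which is [+coronal]. The nasal assimilates in place, becoming the [+coronal] nasal /n/. The surface form is [vanta].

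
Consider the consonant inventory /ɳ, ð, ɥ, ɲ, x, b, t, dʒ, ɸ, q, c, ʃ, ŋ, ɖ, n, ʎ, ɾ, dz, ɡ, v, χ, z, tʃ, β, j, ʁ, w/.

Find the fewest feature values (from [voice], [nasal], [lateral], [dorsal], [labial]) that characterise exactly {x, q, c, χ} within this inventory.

[−voice, +dorsal]

/x, q, c, χ/ are all [−voice], [+dorsal], and no other segment in the inventory matches both values. Dropping any one of them over-generates: [+dorsal] alone would also admit /ɥ, ɲ, ŋ, ʎ, …/; [−voice] alone would also admit /t, ɸ, ʃ, tʃ/. No other single listed feature picks out exactly this set either, so fewer than two features will not do.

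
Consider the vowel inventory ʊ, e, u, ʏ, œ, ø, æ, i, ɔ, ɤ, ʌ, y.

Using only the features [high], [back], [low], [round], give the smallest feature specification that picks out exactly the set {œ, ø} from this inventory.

[−high, −back, +round]

Every target segment is [−high], [−back], [+round]; each remaining inventory member fails at least one of these. Each conjunct is needed — [−back, +round] alone would also admit /ʏ, y/; [−high, +round] alone would also admit /ɔ/; [−high, −back] alone would also admit /e, æ/ — and no other combination of two listed features has exactly this extension, so three is the minimum.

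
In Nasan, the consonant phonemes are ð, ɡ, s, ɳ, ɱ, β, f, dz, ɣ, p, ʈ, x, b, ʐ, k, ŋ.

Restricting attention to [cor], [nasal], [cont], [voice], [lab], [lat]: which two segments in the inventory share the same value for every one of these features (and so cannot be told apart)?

ʐ, ð

/ʐ/ (voiced retroflex fricative) and /ð/ (voiced dental fricative) are both [+coronal], [-nasal], [+continuant], [+voice], [-labial], [-lateral], so none of the listed features separates them. (They do differ in [strident], [anterior] and [distributed], which are not among the given features.) Every other pair in the inventory differs on at least one listed feature.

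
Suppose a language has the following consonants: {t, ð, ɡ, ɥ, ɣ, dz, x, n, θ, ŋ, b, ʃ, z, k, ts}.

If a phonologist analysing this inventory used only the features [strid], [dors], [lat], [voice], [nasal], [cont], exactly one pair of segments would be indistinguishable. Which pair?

ɣ, ɥ

/ɣ/ (voiced velar fricative) and /ɥ/ (labial-palatal glide) are both [-strident], [+dorsal], [-lateral], [+voice], [-nasal], [+continuant], so none of the listed features separates them. (They do differ in [sonorant], [labial], [round] and [back], which are not among the given features.) Every other pair in the inventory differs on at least one listed feature.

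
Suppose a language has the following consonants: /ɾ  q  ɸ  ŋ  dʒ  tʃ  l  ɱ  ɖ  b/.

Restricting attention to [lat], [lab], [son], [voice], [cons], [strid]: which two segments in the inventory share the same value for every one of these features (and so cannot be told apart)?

/ŋ/ (velar nasal) and /ɾ/ (alveolar tap) are both [-lateral], [-labial], [+sonorant], [+voice], [+consonantal], [-strident], so none of the listed features separates them. (They do differ in [nasal], [coronal] and [dorsal], which are not among the given features.) Every other pair in the inventory differs on at least one listed feature.

ŋ, ɾ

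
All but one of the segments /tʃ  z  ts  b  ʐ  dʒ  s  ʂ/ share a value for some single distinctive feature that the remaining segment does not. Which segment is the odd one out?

b

[strident] (equivalently [labial], [coronal]) groups all but one: /ts, s, tʃ, ʂ, ʐ, z, dʒ/ share [+strident] while /b/ (voiced bilabial stop) alone is [-strident]. Removing any other segment would not leave a single-feature class that excludes it.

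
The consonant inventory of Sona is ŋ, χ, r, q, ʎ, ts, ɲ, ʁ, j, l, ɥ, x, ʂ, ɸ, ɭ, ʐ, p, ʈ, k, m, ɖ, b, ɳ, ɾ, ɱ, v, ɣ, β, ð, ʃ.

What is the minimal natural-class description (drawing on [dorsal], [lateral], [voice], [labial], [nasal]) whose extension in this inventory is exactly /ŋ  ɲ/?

[+nasal, +dorsal]

Every target segment is [+nasal], [+dorsal]; each remaining inventory member fails at least one of these. Each conjunct is needed — [+dorsal] alone would also admit /χ, q, ʎ, ʁ, …/; [+nasal] alone would also admit /m, ɳ, ɱ/ — and no other single listed feature has exactly this extension, so two is the minimum.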